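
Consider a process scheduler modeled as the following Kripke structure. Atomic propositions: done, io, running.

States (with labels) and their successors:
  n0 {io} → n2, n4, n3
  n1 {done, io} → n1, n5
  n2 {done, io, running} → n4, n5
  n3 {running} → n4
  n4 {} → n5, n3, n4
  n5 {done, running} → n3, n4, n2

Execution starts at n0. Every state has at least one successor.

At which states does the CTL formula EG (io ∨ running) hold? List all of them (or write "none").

{n0, n1, n2, n5}

States satisfying io ∨ running: {n0, n1, n2, n3, n5}.
States satisfying EG (io ∨ running): {n0, n1, n2, n5}.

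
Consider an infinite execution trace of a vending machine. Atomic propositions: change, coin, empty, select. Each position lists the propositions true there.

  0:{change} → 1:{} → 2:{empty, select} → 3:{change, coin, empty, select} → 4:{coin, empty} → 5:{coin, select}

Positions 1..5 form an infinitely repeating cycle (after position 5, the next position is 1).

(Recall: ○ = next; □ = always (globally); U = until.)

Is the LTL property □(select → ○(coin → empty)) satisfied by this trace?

Satisfied

select → ○(coin → empty) holds at every position 0..5, and those are all positions ever visited, so □(select → ○(coin → empty)) holds.
Positions where select holds: 2, 3, 5.
Check ○(coin → empty) at each: 2→ok, 3→ok, 5→ok.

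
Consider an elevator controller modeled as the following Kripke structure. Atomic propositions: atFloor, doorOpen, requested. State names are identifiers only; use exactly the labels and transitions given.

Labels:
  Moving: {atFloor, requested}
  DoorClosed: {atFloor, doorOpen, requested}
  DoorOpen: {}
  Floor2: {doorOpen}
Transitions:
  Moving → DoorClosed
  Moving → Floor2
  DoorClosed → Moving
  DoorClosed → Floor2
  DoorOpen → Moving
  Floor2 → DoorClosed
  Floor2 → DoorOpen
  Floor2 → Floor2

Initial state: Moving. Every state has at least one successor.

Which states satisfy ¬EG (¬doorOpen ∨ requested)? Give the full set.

States satisfying ¬doorOpen ∨ requested: {Moving, DoorClosed, DoorOpen}.
States satisfying EG (¬doorOpen ∨ requested): {Moving, DoorClosed, DoorOpen}.
States satisfying ¬EG (¬doorOpen ∨ requested): {Floor2}.

{Floor2}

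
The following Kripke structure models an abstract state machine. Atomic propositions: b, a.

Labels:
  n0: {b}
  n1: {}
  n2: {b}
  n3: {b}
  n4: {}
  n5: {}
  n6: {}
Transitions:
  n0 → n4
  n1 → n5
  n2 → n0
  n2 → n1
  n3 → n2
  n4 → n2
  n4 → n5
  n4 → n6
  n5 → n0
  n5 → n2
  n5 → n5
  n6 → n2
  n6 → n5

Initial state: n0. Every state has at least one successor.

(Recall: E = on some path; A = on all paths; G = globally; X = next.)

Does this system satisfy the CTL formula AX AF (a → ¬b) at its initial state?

States satisfying AF (a → ¬b): {n0, n1, n2, n3, n4, n5, n6}.
States satisfying AX AF (a → ¬b): {n0, n1, n2, n3, n4, n5, n6}.
n0 ∈ Sat(AX AF (a → ¬b)).

Satisfied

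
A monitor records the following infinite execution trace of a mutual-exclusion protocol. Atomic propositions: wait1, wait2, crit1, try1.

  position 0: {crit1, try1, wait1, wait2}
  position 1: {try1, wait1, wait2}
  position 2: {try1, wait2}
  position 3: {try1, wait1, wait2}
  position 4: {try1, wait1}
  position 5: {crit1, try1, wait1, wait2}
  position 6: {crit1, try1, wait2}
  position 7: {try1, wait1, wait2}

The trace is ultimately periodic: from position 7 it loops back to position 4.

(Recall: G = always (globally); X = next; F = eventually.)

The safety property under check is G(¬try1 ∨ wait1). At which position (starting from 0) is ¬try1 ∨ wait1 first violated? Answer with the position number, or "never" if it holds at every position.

2

Check ¬try1 ∨ wait1 at each position in order: 0 ✓, 1 ✓.
At position 2 the labels are {try1, wait2}, so ¬try1 ∨ wait1 is false there. This is the first violation.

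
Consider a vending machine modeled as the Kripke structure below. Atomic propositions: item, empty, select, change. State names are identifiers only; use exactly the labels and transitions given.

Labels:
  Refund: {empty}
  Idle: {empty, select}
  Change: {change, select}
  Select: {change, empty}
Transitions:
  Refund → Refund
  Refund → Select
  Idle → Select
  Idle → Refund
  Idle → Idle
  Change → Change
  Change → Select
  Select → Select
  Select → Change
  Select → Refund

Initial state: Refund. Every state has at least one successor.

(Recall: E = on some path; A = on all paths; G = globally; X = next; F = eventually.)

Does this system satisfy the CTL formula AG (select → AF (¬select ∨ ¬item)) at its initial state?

Satisfied

States satisfying select → AF (¬select ∨ ¬item): {Refund, Idle, Change, Select}.
States satisfying AG (select → AF (¬select ∨ ¬item)): {Refund, Idle, Change, Select}.
Every state reachable from Refund satisfies select → AF (¬select ∨ ¬item).
Refund ∈ Sat(AG (select → AF (¬select ∨ ¬item))).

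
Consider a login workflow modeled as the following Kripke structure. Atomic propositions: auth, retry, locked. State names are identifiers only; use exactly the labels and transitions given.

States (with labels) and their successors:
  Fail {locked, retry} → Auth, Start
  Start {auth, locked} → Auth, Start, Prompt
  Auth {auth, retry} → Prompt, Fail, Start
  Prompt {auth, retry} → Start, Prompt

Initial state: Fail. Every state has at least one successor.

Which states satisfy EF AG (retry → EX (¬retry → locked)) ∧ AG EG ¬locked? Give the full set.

none

States satisfying AG (retry → EX (¬retry → locked)): {Fail, Start, Auth, Prompt}.
States satisfying EF AG (retry → EX (¬retry → locked)): {Fail, Start, Auth, Prompt}.
States satisfying EG ¬locked: {Auth, Prompt}.
States satisfying AG EG ¬locked: ∅.
States satisfying EF AG (retry → EX (¬retry → locked)) ∧ AG EG ¬locked: ∅.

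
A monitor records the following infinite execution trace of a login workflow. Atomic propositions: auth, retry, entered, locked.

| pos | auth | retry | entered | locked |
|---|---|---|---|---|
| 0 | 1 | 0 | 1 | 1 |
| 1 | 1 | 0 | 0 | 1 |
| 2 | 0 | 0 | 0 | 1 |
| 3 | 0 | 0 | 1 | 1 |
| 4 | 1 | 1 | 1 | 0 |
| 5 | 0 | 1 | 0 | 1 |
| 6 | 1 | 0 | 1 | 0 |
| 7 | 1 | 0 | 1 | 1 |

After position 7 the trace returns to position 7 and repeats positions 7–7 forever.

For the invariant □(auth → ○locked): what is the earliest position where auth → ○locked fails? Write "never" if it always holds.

never

auth → ○locked holds at every position 0..7, and those are all the positions the trace ever visits, so the invariant □(auth → ○locked) is never violated.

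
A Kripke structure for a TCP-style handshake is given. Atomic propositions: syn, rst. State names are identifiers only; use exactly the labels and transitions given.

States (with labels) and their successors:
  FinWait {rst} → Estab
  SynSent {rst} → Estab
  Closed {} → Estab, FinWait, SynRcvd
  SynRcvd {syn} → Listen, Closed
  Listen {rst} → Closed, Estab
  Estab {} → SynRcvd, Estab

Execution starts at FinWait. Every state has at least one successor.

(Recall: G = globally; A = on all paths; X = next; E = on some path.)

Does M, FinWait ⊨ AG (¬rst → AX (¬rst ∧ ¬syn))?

Violated

States satisfying ¬rst → AX (¬rst ∧ ¬syn): {FinWait, SynSent, Listen}.
States satisfying AG (¬rst → AX (¬rst ∧ ¬syn)): ∅.
Closed is reachable from FinWait and violates ¬rst → AX (¬rst ∧ ¬syn), so AG fails at FinWait.
FinWait ∉ Sat(AG (¬rst → AX (¬rst ∧ ¬syn))).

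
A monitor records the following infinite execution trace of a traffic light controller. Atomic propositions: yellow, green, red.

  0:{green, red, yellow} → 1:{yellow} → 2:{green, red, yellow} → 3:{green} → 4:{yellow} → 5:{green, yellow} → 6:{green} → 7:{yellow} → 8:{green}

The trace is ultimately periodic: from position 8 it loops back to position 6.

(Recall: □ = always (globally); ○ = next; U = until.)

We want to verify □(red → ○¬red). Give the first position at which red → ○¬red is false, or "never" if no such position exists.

red → ○¬red holds at every position 0..8, and those are all the positions the trace ever visits, so the invariant □(red → ○¬red) is never violated.

never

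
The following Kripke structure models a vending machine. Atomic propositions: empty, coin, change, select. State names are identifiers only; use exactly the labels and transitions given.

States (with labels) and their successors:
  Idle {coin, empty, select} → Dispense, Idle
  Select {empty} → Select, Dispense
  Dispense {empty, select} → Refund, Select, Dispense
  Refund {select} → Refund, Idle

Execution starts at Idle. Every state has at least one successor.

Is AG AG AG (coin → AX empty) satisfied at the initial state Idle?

Satisfied

States satisfying AG AG (coin → AX empty): {Idle, Select, Dispense, Refund}.
States satisfying AG AG AG (coin → AX empty): {Idle, Select, Dispense, Refund}.
Every state reachable from Idle satisfies AG AG (coin → AX empty).
Idle ∈ Sat(AG AG AG (coin → AX empty)).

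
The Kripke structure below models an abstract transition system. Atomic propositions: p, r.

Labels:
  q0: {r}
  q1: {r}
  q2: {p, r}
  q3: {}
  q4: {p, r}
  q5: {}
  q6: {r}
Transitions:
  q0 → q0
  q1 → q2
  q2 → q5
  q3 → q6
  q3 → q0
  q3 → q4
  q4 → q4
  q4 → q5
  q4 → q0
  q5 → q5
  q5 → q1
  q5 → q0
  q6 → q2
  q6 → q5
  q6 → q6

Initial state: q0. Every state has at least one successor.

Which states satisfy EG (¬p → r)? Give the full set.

{q0, q4, q6}

States satisfying ¬p → r: {q0, q1, q2, q4, q6}.
States satisfying EG (¬p → r): {q0, q4, q6}.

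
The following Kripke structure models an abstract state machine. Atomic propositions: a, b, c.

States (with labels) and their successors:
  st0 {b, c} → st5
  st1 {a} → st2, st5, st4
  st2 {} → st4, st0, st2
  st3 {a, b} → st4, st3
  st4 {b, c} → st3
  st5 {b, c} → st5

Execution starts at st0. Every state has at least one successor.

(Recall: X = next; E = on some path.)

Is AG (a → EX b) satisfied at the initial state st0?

States satisfying a → EX b: {st0, st1, st2, st3, st4, st5}.
States satisfying AG (a → EX b): {st0, st1, st2, st3, st4, st5}.
Every state reachable from st0 satisfies a → EX b.
st0 ∈ Sat(AG (a → EX b)).

Satisfied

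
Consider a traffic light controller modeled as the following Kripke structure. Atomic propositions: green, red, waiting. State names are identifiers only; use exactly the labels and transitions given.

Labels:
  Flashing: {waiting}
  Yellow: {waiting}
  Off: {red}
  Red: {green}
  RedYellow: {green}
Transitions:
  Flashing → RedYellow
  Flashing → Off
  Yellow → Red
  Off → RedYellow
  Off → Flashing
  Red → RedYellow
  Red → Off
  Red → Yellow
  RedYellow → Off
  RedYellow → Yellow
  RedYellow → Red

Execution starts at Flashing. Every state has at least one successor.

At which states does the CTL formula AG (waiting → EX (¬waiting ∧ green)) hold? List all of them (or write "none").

{Flashing, Yellow, Off, Red, RedYellow}

States satisfying waiting → EX (¬waiting ∧ green): {Flashing, Yellow, Off, Red, RedYellow}.
States satisfying AG (waiting → EX (¬waiting ∧ green)): {Flashing, Yellow, Off, Red, RedYellow}.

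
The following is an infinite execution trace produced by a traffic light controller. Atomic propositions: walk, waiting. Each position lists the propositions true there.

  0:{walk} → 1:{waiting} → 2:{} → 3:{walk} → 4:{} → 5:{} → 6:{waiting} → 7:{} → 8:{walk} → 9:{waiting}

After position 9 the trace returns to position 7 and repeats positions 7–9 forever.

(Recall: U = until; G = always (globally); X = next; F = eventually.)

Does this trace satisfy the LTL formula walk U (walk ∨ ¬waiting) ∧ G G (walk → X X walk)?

Walking from position 0: walk ∨ ¬waiting first holds at position 0, and walk holds at every earlier position along the way, so walk U (walk ∨ ¬waiting) holds.
G (walk → X X walk) must hold at every position from 0 onward. It fails at position 0, so G G (walk → X X walk) is false.
At position 0: walk U (walk ∨ ¬waiting) is true; G G (walk → X X walk) is false; so walk U (walk ∨ ¬waiting) ∧ G G (walk → X X walk) is false.

Does not hold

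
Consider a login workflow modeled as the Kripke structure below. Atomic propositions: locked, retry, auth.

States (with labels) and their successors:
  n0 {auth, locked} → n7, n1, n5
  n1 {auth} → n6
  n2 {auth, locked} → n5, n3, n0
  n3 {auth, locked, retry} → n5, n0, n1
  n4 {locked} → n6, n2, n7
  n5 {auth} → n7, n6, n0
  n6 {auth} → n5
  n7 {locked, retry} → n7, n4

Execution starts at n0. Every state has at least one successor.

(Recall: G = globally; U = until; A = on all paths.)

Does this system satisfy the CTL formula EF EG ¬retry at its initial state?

Holds

States satisfying EG ¬retry: {n0, n1, n2, n4, n5, n6}.
States satisfying EF EG ¬retry: {n0, n1, n2, n3, n4, n5, n6, n7}.
Some path from n0 reaches a state where EG ¬retry holds.
n0 ∈ Sat(EF EG ¬retry).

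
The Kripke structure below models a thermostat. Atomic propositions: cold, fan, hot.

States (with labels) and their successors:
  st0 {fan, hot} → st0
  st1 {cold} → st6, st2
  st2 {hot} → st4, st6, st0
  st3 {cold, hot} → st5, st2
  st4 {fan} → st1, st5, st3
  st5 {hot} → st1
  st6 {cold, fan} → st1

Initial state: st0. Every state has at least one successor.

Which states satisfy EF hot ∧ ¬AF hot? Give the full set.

States satisfying hot: {st0, st2, st3, st5}.
States satisfying EF hot: {st0, st1, st2, st3, st4, st5, st6}.
States satisfying AF hot: {st0, st2, st3, st5}.
States satisfying ¬AF hot: {st1, st4, st6}.
States satisfying EF hot ∧ ¬AF hot: {st1, st4, st6}.

{st1, st4, st6}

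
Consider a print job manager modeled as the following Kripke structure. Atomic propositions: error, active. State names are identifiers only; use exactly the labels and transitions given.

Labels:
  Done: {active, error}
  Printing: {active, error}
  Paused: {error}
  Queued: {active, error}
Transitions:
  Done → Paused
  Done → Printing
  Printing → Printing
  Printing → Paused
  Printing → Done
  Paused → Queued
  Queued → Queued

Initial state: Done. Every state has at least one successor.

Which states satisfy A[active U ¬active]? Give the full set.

{Paused}

States satisfying active: {Done, Printing, Queued}.
States satisfying ¬active: {Paused}.
States satisfying A[active U ¬active]: {Paused}.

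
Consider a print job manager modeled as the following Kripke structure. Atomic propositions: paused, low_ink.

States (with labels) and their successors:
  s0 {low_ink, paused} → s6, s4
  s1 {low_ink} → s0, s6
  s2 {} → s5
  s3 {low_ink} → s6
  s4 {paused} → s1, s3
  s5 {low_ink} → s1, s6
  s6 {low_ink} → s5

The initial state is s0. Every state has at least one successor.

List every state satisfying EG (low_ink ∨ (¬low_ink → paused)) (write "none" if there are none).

States satisfying low_ink ∨ (¬low_ink → paused): {s0, s1, s3, s4, s5, s6}.
States satisfying EG (low_ink ∨ (¬low_ink → paused)): {s0, s1, s3, s4, s5, s6}.

{s0, s1, s3, s4, s5, s6}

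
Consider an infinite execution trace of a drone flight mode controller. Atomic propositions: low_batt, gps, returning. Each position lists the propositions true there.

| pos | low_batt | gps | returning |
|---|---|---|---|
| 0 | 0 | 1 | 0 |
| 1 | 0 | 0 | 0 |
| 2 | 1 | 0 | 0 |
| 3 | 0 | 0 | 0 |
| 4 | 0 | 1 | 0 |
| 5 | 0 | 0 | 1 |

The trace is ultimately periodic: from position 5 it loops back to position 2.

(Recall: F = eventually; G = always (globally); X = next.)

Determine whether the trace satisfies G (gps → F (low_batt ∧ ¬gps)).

gps → F (low_batt ∧ ¬gps) holds at every position 0..5, and those are all positions ever visited, so G (gps → F (low_batt ∧ ¬gps)) holds.
Positions where gps holds: 0, 4.
Check F (low_batt ∧ ¬gps) at each: 0→ok, 4→ok.

Yes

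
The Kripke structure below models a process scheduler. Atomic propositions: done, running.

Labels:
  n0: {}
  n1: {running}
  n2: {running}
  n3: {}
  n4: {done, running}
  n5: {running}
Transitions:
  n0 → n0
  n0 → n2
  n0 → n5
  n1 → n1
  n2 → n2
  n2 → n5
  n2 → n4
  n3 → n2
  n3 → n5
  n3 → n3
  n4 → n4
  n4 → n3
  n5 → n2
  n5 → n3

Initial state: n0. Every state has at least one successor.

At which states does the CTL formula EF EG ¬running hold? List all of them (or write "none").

States satisfying EG ¬running: {n0, n3}.
States satisfying EF EG ¬running: {n0, n2, n3, n4, n5}.

{n0, n2, n3, n4, n5}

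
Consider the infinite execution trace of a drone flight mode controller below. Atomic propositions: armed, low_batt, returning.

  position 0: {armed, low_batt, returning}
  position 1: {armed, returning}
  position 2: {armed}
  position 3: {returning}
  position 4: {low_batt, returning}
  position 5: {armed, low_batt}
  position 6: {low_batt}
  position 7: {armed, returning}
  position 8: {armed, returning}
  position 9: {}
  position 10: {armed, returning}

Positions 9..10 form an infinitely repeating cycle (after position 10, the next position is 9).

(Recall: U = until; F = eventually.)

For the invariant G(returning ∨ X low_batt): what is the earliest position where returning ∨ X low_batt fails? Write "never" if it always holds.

2

Check returning ∨ X low_batt at each position in order: 0 ✓, 1 ✓.
At position 2 the labels are {armed} and the next position 3 has {returning}, so returning ∨ X low_batt is false there. This is the first violation.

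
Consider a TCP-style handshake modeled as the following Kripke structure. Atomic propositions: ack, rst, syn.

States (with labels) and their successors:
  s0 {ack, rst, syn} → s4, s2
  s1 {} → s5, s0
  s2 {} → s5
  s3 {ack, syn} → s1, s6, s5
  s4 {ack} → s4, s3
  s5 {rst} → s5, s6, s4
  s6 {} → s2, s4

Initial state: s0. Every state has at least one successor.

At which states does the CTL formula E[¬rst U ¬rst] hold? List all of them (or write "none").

States satisfying ¬rst: {s1, s2, s3, s4, s6}.
States satisfying E[¬rst U ¬rst]: {s1, s2, s3, s4, s6}.

{s1, s2, s3, s4, s6}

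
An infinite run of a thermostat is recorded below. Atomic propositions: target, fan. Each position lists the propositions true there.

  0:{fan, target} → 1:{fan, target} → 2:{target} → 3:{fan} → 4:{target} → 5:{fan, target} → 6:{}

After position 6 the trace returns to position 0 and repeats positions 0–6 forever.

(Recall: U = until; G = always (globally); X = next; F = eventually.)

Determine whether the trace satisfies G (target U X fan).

target U X fan must hold at every position from 0 onward. It fails at position 3, so G (target U X fan) is false.

Does not hold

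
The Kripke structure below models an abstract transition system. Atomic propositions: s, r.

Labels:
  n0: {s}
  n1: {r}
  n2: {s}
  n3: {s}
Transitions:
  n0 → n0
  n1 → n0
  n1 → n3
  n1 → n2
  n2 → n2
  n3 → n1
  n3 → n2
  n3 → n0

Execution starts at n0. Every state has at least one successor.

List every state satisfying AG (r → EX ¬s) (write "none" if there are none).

States satisfying r → EX ¬s: {n0, n2, n3}.
States satisfying AG (r → EX ¬s): {n0, n2}.

{n0, n2}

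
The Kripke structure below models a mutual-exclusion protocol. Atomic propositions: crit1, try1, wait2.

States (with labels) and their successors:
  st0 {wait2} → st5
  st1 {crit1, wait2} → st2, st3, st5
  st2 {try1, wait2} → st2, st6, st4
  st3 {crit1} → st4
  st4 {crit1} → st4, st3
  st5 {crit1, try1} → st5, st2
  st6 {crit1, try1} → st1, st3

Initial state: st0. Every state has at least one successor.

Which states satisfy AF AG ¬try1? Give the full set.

States satisfying AG ¬try1: {st3, st4}.
States satisfying AF AG ¬try1: {st3, st4}.

{st3, st4}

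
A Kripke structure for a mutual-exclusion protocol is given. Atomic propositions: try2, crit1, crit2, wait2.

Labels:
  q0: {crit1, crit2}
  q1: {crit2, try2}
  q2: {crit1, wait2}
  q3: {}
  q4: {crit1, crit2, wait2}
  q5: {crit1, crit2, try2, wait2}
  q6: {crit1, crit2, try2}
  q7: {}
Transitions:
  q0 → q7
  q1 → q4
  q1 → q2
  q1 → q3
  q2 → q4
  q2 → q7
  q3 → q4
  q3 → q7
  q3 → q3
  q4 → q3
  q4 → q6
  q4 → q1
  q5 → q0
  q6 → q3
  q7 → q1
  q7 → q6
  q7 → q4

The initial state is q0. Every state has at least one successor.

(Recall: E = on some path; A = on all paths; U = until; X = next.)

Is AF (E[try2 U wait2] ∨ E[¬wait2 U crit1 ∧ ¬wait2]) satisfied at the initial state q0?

Satisfied

States satisfying E[try2 U wait2] ∨ E[¬wait2 U crit1 ∧ ¬wait2]: {q0, q1, q2, q3, q4, q5, q6, q7}.
States satisfying AF (E[try2 U wait2] ∨ E[¬wait2 U crit1 ∧ ¬wait2]): {q0, q1, q2, q3, q4, q5, q6, q7}.
q0 ∈ Sat(AF (E[try2 U wait2] ∨ E[¬wait2 U crit1 ∧ ¬wait2])).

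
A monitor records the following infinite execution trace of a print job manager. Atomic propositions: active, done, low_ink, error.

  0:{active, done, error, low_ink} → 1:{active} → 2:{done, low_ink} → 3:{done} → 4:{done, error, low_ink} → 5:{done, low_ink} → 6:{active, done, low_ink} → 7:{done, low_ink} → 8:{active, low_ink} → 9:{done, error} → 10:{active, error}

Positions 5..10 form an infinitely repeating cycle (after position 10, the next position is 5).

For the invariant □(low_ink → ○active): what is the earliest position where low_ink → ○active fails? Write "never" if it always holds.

Check low_ink → ○active at each position in order: 0 ✓, 1 ✓.
At position 2 the labels are {done, low_ink} and the next position 3 has {done}, so low_ink → ○active is false there. This is the first violation.

2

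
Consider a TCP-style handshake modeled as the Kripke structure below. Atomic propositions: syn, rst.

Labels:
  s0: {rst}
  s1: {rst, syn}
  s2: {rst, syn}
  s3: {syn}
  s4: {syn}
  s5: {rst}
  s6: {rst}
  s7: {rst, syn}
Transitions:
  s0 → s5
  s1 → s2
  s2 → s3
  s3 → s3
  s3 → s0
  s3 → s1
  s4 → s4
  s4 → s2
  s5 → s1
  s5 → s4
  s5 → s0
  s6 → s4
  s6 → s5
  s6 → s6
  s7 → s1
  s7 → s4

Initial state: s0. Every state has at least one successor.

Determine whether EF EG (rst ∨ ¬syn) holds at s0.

States satisfying EG (rst ∨ ¬syn): {s0, s5, s6}.
States satisfying EF EG (rst ∨ ¬syn): {s0, s1, s2, s3, s4, s5, s6, s7}.
Some path from s0 reaches a state where EG (rst ∨ ¬syn) holds.
s0 ∈ Sat(EF EG (rst ∨ ¬syn)).

Satisfied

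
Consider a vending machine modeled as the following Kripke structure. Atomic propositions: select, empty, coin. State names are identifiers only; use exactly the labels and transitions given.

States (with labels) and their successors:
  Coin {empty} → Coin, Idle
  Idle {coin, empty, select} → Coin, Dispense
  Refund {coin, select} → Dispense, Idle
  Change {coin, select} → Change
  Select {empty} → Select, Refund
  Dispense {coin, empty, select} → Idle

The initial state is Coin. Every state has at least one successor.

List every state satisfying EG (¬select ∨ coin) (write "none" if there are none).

{Coin, Idle, Refund, Change, Select, Dispense}

States satisfying ¬select ∨ coin: {Coin, Idle, Refund, Change, Select, Dispense}.
States satisfying EG (¬select ∨ coin): {Coin, Idle, Refund, Change, Select, Dispense}.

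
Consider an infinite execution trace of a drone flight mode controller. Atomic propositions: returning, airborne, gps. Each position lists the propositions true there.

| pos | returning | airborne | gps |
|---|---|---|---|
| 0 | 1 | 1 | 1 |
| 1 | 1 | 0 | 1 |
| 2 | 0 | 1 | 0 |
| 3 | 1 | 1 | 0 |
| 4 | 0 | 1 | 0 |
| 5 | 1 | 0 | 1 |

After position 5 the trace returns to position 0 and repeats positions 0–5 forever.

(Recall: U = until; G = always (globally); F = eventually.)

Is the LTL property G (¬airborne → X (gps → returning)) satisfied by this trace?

Satisfied

¬airborne → X (gps → returning) holds at every position 0..5, and those are all positions ever visited, so G (¬airborne → X (gps → returning)) holds.
Positions where ¬airborne holds: 1, 5.
Check X (gps → returning) at each: 1→ok, 5→ok.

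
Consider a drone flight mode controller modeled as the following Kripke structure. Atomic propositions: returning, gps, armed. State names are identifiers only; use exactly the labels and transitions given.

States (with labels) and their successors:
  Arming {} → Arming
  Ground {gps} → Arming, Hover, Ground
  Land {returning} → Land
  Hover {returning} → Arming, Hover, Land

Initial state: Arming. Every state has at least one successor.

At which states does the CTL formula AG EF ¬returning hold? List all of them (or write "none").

{Arming}

States satisfying EF ¬returning: {Arming, Ground, Hover}.
States satisfying AG EF ¬returning: {Arming}.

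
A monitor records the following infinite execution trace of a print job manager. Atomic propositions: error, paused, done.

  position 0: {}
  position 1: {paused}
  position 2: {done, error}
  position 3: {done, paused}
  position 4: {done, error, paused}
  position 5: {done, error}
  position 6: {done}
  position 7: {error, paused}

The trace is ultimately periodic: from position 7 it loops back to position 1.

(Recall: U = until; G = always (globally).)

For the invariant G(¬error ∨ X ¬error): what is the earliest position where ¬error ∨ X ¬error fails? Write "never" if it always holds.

Check ¬error ∨ X ¬error at each position in order: 0 ✓, 1 ✓, 2 ✓, 3 ✓.
At position 4 the labels are {done, error, paused} and the next position 5 has {done, error}, so ¬error ∨ X ¬error is false there. This is the first violation.

4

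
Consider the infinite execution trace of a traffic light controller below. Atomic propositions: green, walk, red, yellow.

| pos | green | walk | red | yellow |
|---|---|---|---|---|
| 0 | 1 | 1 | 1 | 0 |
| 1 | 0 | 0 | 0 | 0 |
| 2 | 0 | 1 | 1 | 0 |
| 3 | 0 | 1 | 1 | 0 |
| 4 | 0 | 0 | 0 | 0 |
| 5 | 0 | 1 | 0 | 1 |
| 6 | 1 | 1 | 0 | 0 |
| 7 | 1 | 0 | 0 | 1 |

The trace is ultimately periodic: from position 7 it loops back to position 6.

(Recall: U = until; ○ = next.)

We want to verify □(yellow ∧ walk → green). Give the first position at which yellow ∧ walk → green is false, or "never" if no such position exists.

Check yellow ∧ walk → green at each position in order: 0 ✓, 1 ✓, 2 ✓, 3 ✓, 4 ✓.
At position 5 the labels are {walk, yellow}, so yellow ∧ walk → green is false there. This is the first violation.

5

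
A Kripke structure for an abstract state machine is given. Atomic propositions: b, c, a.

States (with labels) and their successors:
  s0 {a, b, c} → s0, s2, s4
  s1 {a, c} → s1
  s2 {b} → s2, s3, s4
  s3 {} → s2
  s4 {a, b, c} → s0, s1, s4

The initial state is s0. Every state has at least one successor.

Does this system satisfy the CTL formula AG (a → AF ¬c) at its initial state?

States satisfying a → AF ¬c: {s2, s3}.
States satisfying AG (a → AF ¬c): ∅.
s0 is reachable from s0 and violates a → AF ¬c, so AG fails at s0.
s0 ∉ Sat(AG (a → AF ¬c)).

No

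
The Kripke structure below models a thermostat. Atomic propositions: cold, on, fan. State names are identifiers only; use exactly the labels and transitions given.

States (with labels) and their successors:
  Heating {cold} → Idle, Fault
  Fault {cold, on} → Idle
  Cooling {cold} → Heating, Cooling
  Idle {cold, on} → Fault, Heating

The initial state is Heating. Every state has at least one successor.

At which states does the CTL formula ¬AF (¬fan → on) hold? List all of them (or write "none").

{Cooling}

States satisfying ¬fan → on: {Fault, Idle}.
States satisfying AF (¬fan → on): {Heating, Fault, Idle}.
States satisfying ¬AF (¬fan → on): {Cooling}.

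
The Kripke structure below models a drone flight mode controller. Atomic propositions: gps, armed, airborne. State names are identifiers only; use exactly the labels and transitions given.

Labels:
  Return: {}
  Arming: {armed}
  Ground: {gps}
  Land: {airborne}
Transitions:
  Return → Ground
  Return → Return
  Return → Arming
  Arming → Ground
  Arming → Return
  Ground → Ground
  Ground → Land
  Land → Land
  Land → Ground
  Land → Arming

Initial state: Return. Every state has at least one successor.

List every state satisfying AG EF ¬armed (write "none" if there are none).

States satisfying EF ¬armed: {Return, Arming, Ground, Land}.
States satisfying AG EF ¬armed: {Return, Arming, Ground, Land}.

{Return, Arming, Ground, Land}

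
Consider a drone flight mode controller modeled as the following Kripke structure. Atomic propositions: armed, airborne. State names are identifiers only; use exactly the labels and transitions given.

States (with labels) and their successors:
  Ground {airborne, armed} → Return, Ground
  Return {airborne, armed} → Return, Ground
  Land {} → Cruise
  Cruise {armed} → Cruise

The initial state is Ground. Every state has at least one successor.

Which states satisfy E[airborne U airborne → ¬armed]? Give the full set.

States satisfying airborne: {Ground, Return}.
States satisfying airborne → ¬armed: {Land, Cruise}.
States satisfying E[airborne U airborne → ¬armed]: {Land, Cruise}.

{Land, Cruise}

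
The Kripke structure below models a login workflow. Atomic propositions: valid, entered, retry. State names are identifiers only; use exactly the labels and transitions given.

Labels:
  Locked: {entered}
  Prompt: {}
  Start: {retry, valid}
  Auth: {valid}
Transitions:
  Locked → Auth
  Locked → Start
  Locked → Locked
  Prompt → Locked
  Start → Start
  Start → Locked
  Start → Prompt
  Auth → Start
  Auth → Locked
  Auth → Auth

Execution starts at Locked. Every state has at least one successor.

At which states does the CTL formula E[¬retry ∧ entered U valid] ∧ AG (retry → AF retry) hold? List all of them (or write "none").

States satisfying ¬retry ∧ entered: {Locked}.
States satisfying valid: {Start, Auth}.
States satisfying E[¬retry ∧ entered U valid]: {Locked, Start, Auth}.
States satisfying retry → AF retry: {Locked, Prompt, Start, Auth}.
States satisfying AG (retry → AF retry): {Locked, Prompt, Start, Auth}.
States satisfying E[¬retry ∧ entered U valid] ∧ AG (retry → AF retry): {Locked, Start, Auth}.

{Locked, Start, Auth}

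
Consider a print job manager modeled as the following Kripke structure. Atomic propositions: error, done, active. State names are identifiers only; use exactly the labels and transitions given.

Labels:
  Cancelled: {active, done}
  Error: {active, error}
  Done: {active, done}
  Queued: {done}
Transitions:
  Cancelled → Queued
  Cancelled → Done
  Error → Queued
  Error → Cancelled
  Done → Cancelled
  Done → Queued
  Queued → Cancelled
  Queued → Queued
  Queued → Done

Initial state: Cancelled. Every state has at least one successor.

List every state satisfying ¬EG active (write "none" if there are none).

States satisfying active: {Cancelled, Error, Done}.
States satisfying EG active: {Cancelled, Error, Done}.
States satisfying ¬EG active: {Queued}.

{Queued}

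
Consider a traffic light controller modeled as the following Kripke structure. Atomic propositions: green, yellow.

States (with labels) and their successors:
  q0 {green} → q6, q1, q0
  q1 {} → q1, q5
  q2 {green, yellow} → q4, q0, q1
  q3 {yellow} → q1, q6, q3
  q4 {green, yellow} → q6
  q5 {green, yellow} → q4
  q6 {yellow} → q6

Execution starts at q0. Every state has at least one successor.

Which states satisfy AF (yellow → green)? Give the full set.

States satisfying yellow → green: {q0, q1, q2, q4, q5}.
States satisfying AF (yellow → green): {q0, q1, q2, q4, q5}.

{q0, q1, q2, q4, q5}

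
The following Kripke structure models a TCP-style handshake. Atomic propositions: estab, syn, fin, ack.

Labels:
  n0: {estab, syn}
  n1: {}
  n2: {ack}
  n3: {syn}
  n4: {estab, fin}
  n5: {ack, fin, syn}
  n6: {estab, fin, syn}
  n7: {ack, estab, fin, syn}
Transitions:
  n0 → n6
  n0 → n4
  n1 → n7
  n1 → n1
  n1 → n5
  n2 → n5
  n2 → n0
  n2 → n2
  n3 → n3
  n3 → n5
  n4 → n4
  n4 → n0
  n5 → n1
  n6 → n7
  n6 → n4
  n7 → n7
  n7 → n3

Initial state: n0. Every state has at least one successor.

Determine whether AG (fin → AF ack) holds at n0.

No

States satisfying fin → AF ack: {n0, n1, n2, n3, n5, n7}.
States satisfying AG (fin → AF ack): {n1, n3, n5, n7}.
n4 is reachable from n0 and violates fin → AF ack, so AG fails at n0.
n0 ∉ Sat(AG (fin → AF ack)).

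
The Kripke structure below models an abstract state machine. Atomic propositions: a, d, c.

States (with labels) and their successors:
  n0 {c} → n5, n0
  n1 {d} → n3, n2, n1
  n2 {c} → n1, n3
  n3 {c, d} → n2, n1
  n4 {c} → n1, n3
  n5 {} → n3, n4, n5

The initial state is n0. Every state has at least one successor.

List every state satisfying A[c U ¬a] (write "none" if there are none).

States satisfying c: {n0, n2, n3, n4}.
States satisfying ¬a: {n0, n1, n2, n3, n4, n5}.
States satisfying A[c U ¬a]: {n0, n1, n2, n3, n4, n5}.

{n0, n1, n2, n3, n4, n5}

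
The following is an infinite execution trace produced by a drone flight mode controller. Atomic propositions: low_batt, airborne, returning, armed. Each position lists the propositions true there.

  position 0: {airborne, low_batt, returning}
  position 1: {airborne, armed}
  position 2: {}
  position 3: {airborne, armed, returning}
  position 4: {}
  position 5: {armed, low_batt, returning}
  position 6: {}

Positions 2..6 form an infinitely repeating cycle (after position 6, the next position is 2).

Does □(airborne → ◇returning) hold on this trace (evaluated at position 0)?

airborne → ◇returning holds at every position 0..6, and those are all positions ever visited, so □(airborne → ◇returning) holds.
Positions where airborne holds: 0, 1, 3.
Check ◇returning at each: 0→ok, 1→ok, 3→ok.

Yes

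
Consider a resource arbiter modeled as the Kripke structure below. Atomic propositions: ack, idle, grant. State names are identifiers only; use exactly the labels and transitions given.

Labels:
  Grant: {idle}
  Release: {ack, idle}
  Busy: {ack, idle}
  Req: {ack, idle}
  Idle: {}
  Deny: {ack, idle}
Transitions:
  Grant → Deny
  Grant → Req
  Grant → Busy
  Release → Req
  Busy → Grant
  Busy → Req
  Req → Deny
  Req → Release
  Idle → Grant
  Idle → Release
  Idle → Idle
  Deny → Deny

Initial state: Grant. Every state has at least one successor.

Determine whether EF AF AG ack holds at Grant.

States satisfying AF AG ack: {Release, Req, Deny}.
States satisfying EF AF AG ack: {Grant, Release, Busy, Req, Idle, Deny}.
Some path from Grant reaches a state where AF AG ack holds.
Grant ∈ Sat(EF AF AG ack).

Holds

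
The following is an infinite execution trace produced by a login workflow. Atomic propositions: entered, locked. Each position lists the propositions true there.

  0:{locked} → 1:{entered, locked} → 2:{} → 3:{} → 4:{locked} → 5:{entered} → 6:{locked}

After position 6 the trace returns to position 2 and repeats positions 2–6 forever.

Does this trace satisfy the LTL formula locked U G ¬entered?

Does not hold

Walking from position 0: at position 2, G ¬entered has not yet held and locked fails, so locked U G ¬entered is false.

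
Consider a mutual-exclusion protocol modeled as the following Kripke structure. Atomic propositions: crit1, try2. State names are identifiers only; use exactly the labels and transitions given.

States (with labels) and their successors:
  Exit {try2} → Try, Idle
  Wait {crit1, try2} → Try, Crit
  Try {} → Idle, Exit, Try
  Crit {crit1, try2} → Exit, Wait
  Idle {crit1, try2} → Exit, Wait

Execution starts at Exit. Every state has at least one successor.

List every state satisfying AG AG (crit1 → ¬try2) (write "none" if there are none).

States satisfying AG (crit1 → ¬try2): ∅.
States satisfying AG AG (crit1 → ¬try2): ∅.

none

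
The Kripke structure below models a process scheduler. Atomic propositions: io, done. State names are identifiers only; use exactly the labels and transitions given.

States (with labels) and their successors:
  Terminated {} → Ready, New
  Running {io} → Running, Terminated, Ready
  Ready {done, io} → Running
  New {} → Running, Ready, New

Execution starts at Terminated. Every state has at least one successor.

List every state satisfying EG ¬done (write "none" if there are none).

{Terminated, Running, New}

States satisfying ¬done: {Terminated, Running, New}.
States satisfying EG ¬done: {Terminated, Running, New}.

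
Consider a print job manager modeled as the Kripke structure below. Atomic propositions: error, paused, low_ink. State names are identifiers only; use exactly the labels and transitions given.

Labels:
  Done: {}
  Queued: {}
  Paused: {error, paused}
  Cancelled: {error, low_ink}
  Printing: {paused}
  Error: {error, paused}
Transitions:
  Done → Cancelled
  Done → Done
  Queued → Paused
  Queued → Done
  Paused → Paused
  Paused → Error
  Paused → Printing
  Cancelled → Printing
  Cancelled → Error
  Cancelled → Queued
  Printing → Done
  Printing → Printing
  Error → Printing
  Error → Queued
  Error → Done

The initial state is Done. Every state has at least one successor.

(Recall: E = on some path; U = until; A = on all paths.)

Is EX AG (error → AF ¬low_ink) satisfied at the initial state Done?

States satisfying AG (error → AF ¬low_ink): {Done, Queued, Paused, Cancelled, Printing, Error}.
States satisfying EX AG (error → AF ¬low_ink): {Done, Queued, Paused, Cancelled, Printing, Error}.
Done ∈ Sat(EX AG (error → AF ¬low_ink)).

Yes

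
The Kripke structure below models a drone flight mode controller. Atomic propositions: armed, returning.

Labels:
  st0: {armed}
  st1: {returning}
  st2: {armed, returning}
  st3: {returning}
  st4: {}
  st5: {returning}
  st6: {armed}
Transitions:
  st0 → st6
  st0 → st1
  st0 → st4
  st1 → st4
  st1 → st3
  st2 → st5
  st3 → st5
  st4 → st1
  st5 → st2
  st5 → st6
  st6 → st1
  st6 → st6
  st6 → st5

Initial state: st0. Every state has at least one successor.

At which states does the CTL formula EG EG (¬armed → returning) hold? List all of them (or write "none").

{st0, st1, st2, st3, st5, st6}

States satisfying EG (¬armed → returning): {st0, st1, st2, st3, st5, st6}.
States satisfying EG EG (¬armed → returning): {st0, st1, st2, st3, st5, st6}.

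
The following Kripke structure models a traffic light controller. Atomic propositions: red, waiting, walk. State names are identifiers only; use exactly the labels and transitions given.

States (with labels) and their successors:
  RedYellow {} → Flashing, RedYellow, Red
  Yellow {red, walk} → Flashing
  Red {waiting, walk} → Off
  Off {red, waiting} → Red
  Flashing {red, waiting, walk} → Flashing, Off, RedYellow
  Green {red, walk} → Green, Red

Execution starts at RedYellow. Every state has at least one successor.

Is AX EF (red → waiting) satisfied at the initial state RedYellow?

Yes

States satisfying EF (red → waiting): {RedYellow, Yellow, Red, Off, Flashing, Green}.
States satisfying AX EF (red → waiting): {RedYellow, Yellow, Red, Off, Flashing, Green}.
RedYellow ∈ Sat(AX EF (red → waiting)).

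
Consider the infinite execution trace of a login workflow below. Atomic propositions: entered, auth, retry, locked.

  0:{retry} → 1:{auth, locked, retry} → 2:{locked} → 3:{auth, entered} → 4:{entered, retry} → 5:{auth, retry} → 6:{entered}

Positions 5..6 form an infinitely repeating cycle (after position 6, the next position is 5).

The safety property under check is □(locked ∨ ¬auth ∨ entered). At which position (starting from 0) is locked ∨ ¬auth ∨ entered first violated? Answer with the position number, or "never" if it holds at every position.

Check locked ∨ ¬auth ∨ entered at each position in order: 0 ✓, 1 ✓, 2 ✓, 3 ✓, 4 ✓.
At position 5 the labels are {auth, retry}, so locked ∨ ¬auth ∨ entered is false there. This is the first violation.

5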